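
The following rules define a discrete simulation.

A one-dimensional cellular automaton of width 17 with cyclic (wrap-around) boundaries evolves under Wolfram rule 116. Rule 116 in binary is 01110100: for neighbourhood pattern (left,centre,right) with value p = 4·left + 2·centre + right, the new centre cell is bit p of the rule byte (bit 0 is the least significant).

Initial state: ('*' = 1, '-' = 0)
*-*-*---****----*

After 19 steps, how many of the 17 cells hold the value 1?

4

t=0: *-*-*---****----*
t=1: ******-----**----
t=2: -----**-----**---
t=3: ------**-----**--
t=4: -------**-----**-
t=5: --------**-----**
t=6: *--------**-----*
t=7: **--------**-----
t=8: -**--------**----
t=9: --**--------**---
t=10: ---**--------**--
t=11: ----**--------**-
t=12: -----**--------**
t=13: *-----**--------*
t=14: **-----**--------
t=15: -**-----**-------
t=16: --**-----**------
t=17: ---**-----**-----
t=18: ----**-----**----
t=19: -----**-----**---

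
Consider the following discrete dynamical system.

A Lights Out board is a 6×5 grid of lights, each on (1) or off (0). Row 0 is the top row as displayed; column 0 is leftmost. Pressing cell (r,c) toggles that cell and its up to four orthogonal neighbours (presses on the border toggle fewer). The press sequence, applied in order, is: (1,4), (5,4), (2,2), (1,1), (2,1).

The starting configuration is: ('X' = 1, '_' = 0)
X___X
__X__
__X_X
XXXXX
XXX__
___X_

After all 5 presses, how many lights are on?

18

[0] X___X
__X__
__X_X
XXXXX
XXX__
___X_
[1] X____
__XXX
__X__
XXXXX
XXX__
___X_
[2] X____
__XXX
__X__
XXXXX
XXX_X
____X
[3] X____
___XX
_X_X_
XX_XX
XXX_X
____X
[4] XX___
XXXXX
___X_
XX_XX
XXX_X
____X
[5] XX___
X_XXX
XXXX_
X__XX
XXX_X
____X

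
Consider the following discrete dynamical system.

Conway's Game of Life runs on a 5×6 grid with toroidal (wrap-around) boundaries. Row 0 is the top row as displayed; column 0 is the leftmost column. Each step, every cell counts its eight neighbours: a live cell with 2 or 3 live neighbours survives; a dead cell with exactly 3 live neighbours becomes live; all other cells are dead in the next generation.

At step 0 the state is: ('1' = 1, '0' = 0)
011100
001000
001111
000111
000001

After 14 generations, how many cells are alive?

9

step 0: 011100
001000
001111
000111
000001
step 1: 011100
000000
001001
101000
100001
step 2: 111000
010100
010000
100000
100101
step 3: 000111
000000
111000
110001
001001
step 4: 000111
111111
001001
000001
011100
step 5: 000000
010000
001000
110110
101101
step 6: 111000
000000
101100
100010
101101
step 7: 101101
100100
010101
100010
001110
step 8: 100001
000100
011101
110000
101000
step 9: 110001
010101
010110
000101
000000
step 10: 011011
010101
000101
001100
000011
step 11: 011000
010101
100100
001101
110001
step 12: 000011
010110
110101
001101
000111
step 13: 101000
010100
010001
010000
101000
step 14: 101100
010000
010000
011000
101000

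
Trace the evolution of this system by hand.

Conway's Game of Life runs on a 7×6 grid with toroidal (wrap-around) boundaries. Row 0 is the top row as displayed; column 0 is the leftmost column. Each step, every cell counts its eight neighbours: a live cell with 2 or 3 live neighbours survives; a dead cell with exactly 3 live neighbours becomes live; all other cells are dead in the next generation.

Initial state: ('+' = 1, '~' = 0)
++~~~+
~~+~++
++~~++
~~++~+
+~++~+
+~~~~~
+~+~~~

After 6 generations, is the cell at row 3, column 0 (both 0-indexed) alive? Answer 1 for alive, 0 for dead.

gen 0: ++~~~+
~~+~++
++~~++
~~++~+
+~++~+
+~~~~~
+~+~~~
gen 1: ~~+++~
~~++~~
~+~~~~
~~~~~~
+~++~+
+~++~~
~~~~~~
gen 2: ~~+~+~
~+~~+~
~~+~~~
+++~~~
+~++++
+~++++
~+~~+~
gen 3: ~++~++
~++~~~
+~++~~
+~~~+~
~~~~~~
~~~~~~
++~~~~
gen 4: ~~~+~+
~~~~++
+~++~+
~+~+~+
~~~~~~
~~~~~~
+++~~+
gen 5: ~+++~~
~~+~~~
~+++~~
~+~+~+
~~~~~~
++~~~~
+++~++
gen 6: ~~~~++
~~~~~~
++~++~
++~++~
~++~~~
~~+~~~
~~~~++

1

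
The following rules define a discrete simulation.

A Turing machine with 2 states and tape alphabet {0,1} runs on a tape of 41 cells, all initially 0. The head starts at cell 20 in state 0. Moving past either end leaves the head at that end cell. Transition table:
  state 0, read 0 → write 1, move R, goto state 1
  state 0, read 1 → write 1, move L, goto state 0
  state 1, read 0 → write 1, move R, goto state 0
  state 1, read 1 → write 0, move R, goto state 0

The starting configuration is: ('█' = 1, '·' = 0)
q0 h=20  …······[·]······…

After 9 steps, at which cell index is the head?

29

k=0  q0 h=20  …······[·]······…
k=1  q1 h=21  …·····█[·]······…
k=2  q0 h=22  …····██[·]······…
k=3  q1 h=23  …···███[·]······…
k=4  q0 h=24  …··████[·]······…
k=5  q1 h=25  …·█████[·]······…
k=6  q0 h=26  …██████[·]······…
k=7  q1 h=27  …██████[·]······…
k=8  q0 h=28  …██████[·]······…
k=9  q1 h=29  …██████[·]······…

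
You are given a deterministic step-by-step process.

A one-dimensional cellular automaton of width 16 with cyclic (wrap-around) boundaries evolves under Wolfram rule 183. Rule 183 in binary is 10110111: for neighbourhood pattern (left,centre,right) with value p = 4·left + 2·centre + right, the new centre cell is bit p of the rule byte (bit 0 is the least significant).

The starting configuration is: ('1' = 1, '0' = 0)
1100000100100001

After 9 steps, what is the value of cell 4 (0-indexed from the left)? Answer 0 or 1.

1

0) 1100000100100001
1) 1011111111111110
2) 1101111111111101
3) 1010111111111010
4) 1111011111110111
5) 1110101111101011
6) 1101110111011101
7) 1010101010101010
8) 1111111111111111
9) 1111111111111111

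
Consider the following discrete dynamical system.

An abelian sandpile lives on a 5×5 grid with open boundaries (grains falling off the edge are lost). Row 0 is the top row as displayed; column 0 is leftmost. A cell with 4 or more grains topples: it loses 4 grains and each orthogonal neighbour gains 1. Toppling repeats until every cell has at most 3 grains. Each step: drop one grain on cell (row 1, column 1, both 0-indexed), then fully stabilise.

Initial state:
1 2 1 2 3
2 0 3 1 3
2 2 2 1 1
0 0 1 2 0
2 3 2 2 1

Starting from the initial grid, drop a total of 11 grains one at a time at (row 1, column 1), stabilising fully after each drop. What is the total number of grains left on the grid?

47

k=0  1 2 1 2 3
2 0 3 1 3
2 2 2 1 1
0 0 1 2 0
2 3 2 2 1
k=1  1 2 1 2 3
2 1 3 1 3
2 2 2 1 1
0 0 1 2 0
2 3 2 2 1
k=2  1 2 1 2 3
2 2 3 1 3
2 2 2 1 1
0 0 1 2 0
2 3 2 2 1
k=3  1 2 1 2 3
2 3 3 1 3
2 2 2 1 1
0 0 1 2 0
2 3 2 2 1
k=4  1 3 2 2 3
3 1 0 2 3
2 3 3 1 1
0 0 1 2 0
2 3 2 2 1
k=5  1 3 2 2 3
3 2 0 2 3
2 3 3 1 1
0 0 1 2 0
2 3 2 2 1
k=6  1 3 2 2 3
3 3 0 2 3
2 3 3 1 1
0 0 1 2 0
2 3 2 2 1
k=7  3 0 3 2 3
1 3 2 2 3
0 2 0 2 1
1 1 2 2 0
2 3 2 2 1
k=8  3 1 3 2 3
2 0 3 2 3
0 3 0 2 1
1 1 2 2 0
2 3 2 2 1
k=9  3 1 3 2 3
2 1 3 2 3
0 3 0 2 1
1 1 2 2 0
2 3 2 2 1
k=10  3 1 3 2 3
2 2 3 2 3
0 3 0 2 1
1 1 2 2 0
2 3 2 2 1
k=11  3 1 3 2 3
2 3 3 2 3
0 3 0 2 1
1 1 2 2 0
2 3 2 2 1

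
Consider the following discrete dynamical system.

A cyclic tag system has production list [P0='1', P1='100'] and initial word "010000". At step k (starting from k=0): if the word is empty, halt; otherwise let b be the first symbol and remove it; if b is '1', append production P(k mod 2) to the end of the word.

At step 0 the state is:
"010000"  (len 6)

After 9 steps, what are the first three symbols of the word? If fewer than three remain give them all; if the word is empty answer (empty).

1

step 0: "010000"  (len 6)
step 1: "10000"  (len 5)
step 2: "0000100"  (len 7)
step 3: "000100"  (len 6)
step 4: "00100"  (len 5)
step 5: "0100"  (len 4)
step 6: "100"  (len 3)
step 7: "001"  (len 3)
step 8: "01"  (len 2)
step 9: "1"  (len 1)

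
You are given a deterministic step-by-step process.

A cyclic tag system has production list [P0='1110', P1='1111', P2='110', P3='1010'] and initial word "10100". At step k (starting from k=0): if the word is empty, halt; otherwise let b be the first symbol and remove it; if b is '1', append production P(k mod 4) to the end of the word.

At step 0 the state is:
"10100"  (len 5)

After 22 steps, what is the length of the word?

k=0  "10100"  (len 5)
k=1  "01001110"  (len 8)
k=2  "1001110"  (len 7)
k=3  "001110110"  (len 9)
k=4  "01110110"  (len 8)
k=5  "1110110"  (len 7)
k=6  "1101101111"  (len 10)
k=7  "101101111110"  (len 12)
k=8  "011011111101010"  (len 15)
k=9  "11011111101010"  (len 14)
k=10  "10111111010101111"  (len 17)
k=11  "0111111010101111110"  (len 19)
k=12  "111111010101111110"  (len 18)
k=13  "111110101011111101110"  (len 21)
k=14  "111101010111111011101111"  (len 24)
k=15  "11101010111111011101111110"  (len 26)
k=16  "11010101111110111011111101010"  (len 29)
k=17  "10101011111101110111111010101110"  (len 32)
k=18  "01010111111011101111110101011101111"  (len 35)
k=19  "1010111111011101111110101011101111"  (len 34)
k=20  "0101111110111011111101010111011111010"  (len 37)
k=21  "101111110111011111101010111011111010"  (len 36)
k=22  "011111101110111111010101110111110101111"  (len 39)

39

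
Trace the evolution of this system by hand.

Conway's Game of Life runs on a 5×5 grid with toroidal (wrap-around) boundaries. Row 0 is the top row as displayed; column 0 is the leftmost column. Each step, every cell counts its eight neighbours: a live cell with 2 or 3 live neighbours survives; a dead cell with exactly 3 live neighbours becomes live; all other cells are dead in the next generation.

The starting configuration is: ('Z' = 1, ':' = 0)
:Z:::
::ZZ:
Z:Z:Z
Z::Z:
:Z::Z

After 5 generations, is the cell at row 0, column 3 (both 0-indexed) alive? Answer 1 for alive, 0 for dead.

0) :Z:::
::ZZ:
Z:Z:Z
Z::Z:
:Z::Z
1) ZZ:Z:
Z:ZZZ
Z:Z::
::ZZ:
:ZZ:Z
2) :::::
:::::
Z::::
Z:::Z
::::Z
3) :::::
:::::
Z:::Z
Z:::Z
Z:::Z
4) :::::
:::::
Z:::Z
:Z:Z:
Z:::Z
5) :::::
:::::
Z:::Z
:Z:Z:
Z:::Z

0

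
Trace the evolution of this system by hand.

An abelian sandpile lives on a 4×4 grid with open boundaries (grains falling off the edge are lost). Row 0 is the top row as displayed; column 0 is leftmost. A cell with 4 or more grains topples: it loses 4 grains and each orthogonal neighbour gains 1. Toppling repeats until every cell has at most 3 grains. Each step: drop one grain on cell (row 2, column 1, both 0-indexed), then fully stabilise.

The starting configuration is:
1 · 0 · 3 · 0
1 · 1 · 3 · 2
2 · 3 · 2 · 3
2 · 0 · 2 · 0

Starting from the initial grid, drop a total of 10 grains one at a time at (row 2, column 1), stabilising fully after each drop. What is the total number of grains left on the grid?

t=0: 1 · 0 · 3 · 0
1 · 1 · 3 · 2
2 · 3 · 2 · 3
2 · 0 · 2 · 0
t=1: 1 · 0 · 3 · 0
1 · 2 · 3 · 2
3 · 0 · 3 · 3
2 · 1 · 2 · 0
t=2: 1 · 0 · 3 · 0
1 · 2 · 3 · 2
3 · 1 · 3 · 3
2 · 1 · 2 · 0
t=3: 1 · 0 · 3 · 0
1 · 2 · 3 · 2
3 · 2 · 3 · 3
2 · 1 · 2 · 0
t=4: 1 · 0 · 3 · 0
1 · 2 · 3 · 2
3 · 3 · 3 · 3
2 · 1 · 2 · 0
t=5: 1 · 2 · 0 · 2
3 · 0 · 3 · 0
0 · 3 · 2 · 1
3 · 2 · 3 · 1
t=6: 1 · 2 · 0 · 2
3 · 1 · 3 · 0
1 · 0 · 3 · 1
3 · 3 · 3 · 1
t=7: 1 · 2 · 0 · 2
3 · 1 · 3 · 0
1 · 1 · 3 · 1
3 · 3 · 3 · 1
t=8: 1 · 2 · 0 · 2
3 · 1 · 3 · 0
1 · 2 · 3 · 1
3 · 3 · 3 · 1
t=9: 1 · 2 · 0 · 2
3 · 1 · 3 · 0
1 · 3 · 3 · 1
3 · 3 · 3 · 1
t=10: 1 · 2 · 1 · 2
3 · 3 · 0 · 1
3 · 2 · 2 · 2
0 · 2 · 1 · 2

27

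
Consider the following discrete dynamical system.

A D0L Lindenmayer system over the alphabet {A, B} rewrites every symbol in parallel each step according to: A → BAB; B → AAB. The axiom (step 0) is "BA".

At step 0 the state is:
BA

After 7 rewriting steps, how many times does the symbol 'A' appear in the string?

t=0: BA
t=1: AABBAB
t=2: BABBABAABAABBABAAB
t=3: AABBABAABAABBABAABBABBABAABBABBABAABAABBABAABBABBABAAB
t=4: BABBABAABAABBABAABBABBABAABBABBABAABAABBABAABBABBABAABAABB…BAABBABBABAABAABBABAABBABBABAABAABBABAABAABBABAABBABBABAAB  (len 162)
t=5: AABBABAABAABBABAABBABBABAABBABBABAABAABBABAABBABBABAABAABB…BAABBABBABAABAABBABAABBABBABAABAABBABAABAABBABAABBABBABAAB  (len 486)
t=6: BABBABAABAABBABAABBABBABAABBABBABAABAABBABAABBABBABAABAABB…BAABBABBABAABAABBABAABBABBABAABAABBABAABAABBABAABBABBABAAB  (len 1458)
t=7: AABBABAABAABBABAABBABBABAABBABBABAABAABBABAABBABBABAABAABB…BAABBABBABAABAABBABAABBABBABAABAABBABAABAABBABAABBABBABAAB  (len 4374)

2187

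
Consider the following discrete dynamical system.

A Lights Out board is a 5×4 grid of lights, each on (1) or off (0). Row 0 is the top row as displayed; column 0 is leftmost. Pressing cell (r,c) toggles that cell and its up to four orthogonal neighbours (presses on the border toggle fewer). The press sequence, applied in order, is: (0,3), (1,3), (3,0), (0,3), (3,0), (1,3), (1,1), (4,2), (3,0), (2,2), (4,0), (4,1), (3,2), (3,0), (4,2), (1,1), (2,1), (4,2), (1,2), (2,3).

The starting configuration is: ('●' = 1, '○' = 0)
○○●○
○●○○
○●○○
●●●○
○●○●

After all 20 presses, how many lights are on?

5

0) ○○●○
○●○○
○●○○
●●●○
○●○●
1) ○○○●
○●○●
○●○○
●●●○
○●○●
2) ○○○○
○●●○
○●○●
●●●○
○●○●
3) ○○○○
○●●○
●●○●
○○●○
●●○●
4) ○○●●
○●●●
●●○●
○○●○
●●○●
5) ○○●●
○●●●
○●○●
●●●○
○●○●
6) ○○●○
○●○○
○●○○
●●●○
○●○●
7) ○●●○
●○●○
○○○○
●●●○
○●○●
8) ○●●○
●○●○
○○○○
●●○○
○○●○
9) ○●●○
●○●○
●○○○
○○○○
●○●○
10) ○●●○
●○○○
●●●●
○○●○
●○●○
11) ○●●○
●○○○
●●●●
●○●○
○●●○
12) ○●●○
●○○○
●●●●
●●●○
●○○○
13) ○●●○
●○○○
●●○●
●○○●
●○●○
14) ○●●○
●○○○
○●○●
○●○●
○○●○
15) ○●●○
●○○○
○●○●
○●●●
○●○●
16) ○○●○
○●●○
○○○●
○●●●
○●○●
17) ○○●○
○○●○
●●●●
○○●●
○●○●
18) ○○●○
○○●○
●●●●
○○○●
○○●○
19) ○○○○
○●○●
●●○●
○○○●
○○●○
20) ○○○○
○●○○
●●●○
○○○○
○○●○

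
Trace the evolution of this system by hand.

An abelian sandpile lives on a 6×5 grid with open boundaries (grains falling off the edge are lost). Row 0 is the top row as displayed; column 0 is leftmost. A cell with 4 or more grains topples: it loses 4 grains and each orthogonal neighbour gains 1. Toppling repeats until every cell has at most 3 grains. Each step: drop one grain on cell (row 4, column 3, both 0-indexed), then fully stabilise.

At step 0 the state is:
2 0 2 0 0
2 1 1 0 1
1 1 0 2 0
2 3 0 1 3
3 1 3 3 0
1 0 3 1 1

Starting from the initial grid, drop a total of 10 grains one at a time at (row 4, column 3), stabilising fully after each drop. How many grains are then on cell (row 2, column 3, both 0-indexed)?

3

k=0  2 0 2 0 0
2 1 1 0 1
1 1 0 2 0
2 3 0 1 3
3 1 3 3 0
1 0 3 1 1
k=1  2 0 2 0 0
2 1 1 0 1
1 1 0 2 0
2 3 1 2 3
3 2 1 1 1
1 1 0 3 1
k=2  2 0 2 0 0
2 1 1 0 1
1 1 0 2 0
2 3 1 2 3
3 2 1 2 1
1 1 0 3 1
k=3  2 0 2 0 0
2 1 1 0 1
1 1 0 2 0
2 3 1 2 3
3 2 1 3 1
1 1 0 3 1
k=4  2 0 2 0 0
2 1 1 0 1
1 1 0 2 0
2 3 1 3 3
3 2 2 1 2
1 1 1 0 2
k=5  2 0 2 0 0
2 1 1 0 1
1 1 0 2 0
2 3 1 3 3
3 2 2 2 2
1 1 1 0 2
k=6  2 0 2 0 0
2 1 1 0 1
1 1 0 2 0
2 3 1 3 3
3 2 2 3 2
1 1 1 0 2
k=7  2 0 2 0 0
2 1 1 0 1
1 1 0 3 1
2 3 2 1 1
3 2 3 2 0
1 1 1 1 3
k=8  2 0 2 0 0
2 1 1 0 1
1 1 0 3 1
2 3 2 1 1
3 2 3 3 0
1 1 1 1 3
k=9  2 0 2 0 0
2 1 1 0 1
1 1 0 3 1
2 3 3 2 1
3 3 0 1 1
1 1 2 2 3
k=10  2 0 2 0 0
2 1 1 0 1
1 1 0 3 1
2 3 3 2 1
3 3 0 2 1
1 1 2 2 3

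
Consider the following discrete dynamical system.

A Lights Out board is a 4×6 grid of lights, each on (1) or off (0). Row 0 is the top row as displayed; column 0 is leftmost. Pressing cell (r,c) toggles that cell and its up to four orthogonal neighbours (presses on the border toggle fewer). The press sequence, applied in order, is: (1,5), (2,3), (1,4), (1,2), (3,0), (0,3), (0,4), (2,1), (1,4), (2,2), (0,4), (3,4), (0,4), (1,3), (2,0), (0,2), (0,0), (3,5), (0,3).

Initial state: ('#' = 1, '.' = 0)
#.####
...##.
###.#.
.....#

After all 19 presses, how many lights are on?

[0] #.####
...##.
###.#.
.....#
[1] #.###.
...#.#
###.##
.....#
[2] #.###.
.....#
##.#.#
...#.#
[3] #.##..
...##.
##.###
...#.#
[4] #..#..
.##.#.
######
...#.#
[5] #..#..
.##.#.
.#####
##.#.#
[6] #.#.#.
.####.
.#####
##.#.#
[7] #.##.#
.###..
.#####
##.#.#
[8] #.##.#
..##..
#..###
#..#.#
[9] #.####
..#.##
#..#.#
#..#.#
[10] #.####
....##
###..#
#.##.#
[11] #.#...
.....#
###..#
#.##.#
[12] #.#...
.....#
###.##
#.#.#.
[13] #.####
....##
###.##
#.#.#.
[14] #.#.##
..##.#
######
#.#.#.
[15] #.#.##
#.##.#
..####
..#.#.
[16] ##.###
#..#.#
..####
..#.#.
[17] ...###
...#.#
..####
..#.#.
[18] ...###
...#.#
..###.
..#..#
[19] ..#..#
.....#
..###.
..#..#

8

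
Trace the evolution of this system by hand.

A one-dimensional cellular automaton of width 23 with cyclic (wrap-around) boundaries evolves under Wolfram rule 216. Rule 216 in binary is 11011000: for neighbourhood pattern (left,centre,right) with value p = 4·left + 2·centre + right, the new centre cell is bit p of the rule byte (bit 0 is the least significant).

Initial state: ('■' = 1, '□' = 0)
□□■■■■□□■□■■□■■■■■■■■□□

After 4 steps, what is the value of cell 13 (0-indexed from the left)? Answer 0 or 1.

1

t=0: □□■■■■□□■□■■□■■■■■■■■□□
t=1: □□■■■■■□□□■■□■■■■■■■■■□
t=2: □□■■■■■■□□■■□■■■■■■■■■■
t=3: ■□■■■■■■■□■■□■■■■■■■■■■
t=4: ■□■■■■■■■□■■□■■■■■■■■■■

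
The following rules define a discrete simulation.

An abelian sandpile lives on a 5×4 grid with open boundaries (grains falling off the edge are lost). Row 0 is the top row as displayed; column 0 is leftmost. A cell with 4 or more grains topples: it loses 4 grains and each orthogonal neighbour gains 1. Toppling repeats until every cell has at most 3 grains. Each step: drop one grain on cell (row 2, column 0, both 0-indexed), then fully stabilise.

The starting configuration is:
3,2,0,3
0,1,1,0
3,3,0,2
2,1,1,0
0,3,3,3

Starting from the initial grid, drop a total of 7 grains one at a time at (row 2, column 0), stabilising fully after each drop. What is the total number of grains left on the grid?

34

k=0  3,2,0,3
0,1,1,0
3,3,0,2
2,1,1,0
0,3,3,3
k=1  3,2,0,3
1,2,1,0
1,0,1,2
3,2,1,0
0,3,3,3
k=2  3,2,0,3
1,2,1,0
2,0,1,2
3,2,1,0
0,3,3,3
k=3  3,2,0,3
1,2,1,0
3,0,1,2
3,2,1,0
0,3,3,3
k=4  3,2,0,3
2,2,1,0
1,1,1,2
0,3,1,0
1,3,3,3
k=5  3,2,0,3
2,2,1,0
2,1,1,2
0,3,1,0
1,3,3,3
k=6  3,2,0,3
2,2,1,0
3,1,1,2
0,3,1,0
1,3,3,3
k=7  3,2,0,3
3,2,1,0
0,2,1,2
1,3,1,0
1,3,3,3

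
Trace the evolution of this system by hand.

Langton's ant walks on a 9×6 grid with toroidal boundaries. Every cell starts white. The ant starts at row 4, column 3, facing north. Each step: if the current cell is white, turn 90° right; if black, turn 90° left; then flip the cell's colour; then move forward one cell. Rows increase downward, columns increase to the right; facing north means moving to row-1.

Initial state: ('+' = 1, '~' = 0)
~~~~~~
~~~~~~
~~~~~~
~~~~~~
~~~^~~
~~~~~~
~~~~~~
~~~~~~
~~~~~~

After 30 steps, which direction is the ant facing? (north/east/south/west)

k=0  ~~~~~~
~~~~~~
~~~~~~
~~~~~~
~~~^~~
~~~~~~
~~~~~~
~~~~~~
~~~~~~
k=1  ~~~~~~
~~~~~~
~~~~~~
~~~~~~
~~~+>~
~~~~~~
~~~~~~
~~~~~~
~~~~~~
k=2  ~~~~~~
~~~~~~
~~~~~~
~~~~~~
~~~++~
~~~~v~
~~~~~~
~~~~~~
~~~~~~
k=3  ~~~~~~
~~~~~~
~~~~~~
~~~~~~
~~~++~
~~~<+~
~~~~~~
~~~~~~
~~~~~~
k=4  ~~~~~~
~~~~~~
~~~~~~
~~~~~~
~~~^+~
~~~++~
~~~~~~
~~~~~~
~~~~~~
k=5  ~~~~~~
~~~~~~
~~~~~~
~~~~~~
~~<~+~
~~~++~
~~~~~~
~~~~~~
~~~~~~
k=6  ~~~~~~
~~~~~~
~~~~~~
~~^~~~
~~+~+~
~~~++~
~~~~~~
~~~~~~
~~~~~~
k=7  ~~~~~~
~~~~~~
~~~~~~
~~+>~~
~~+~+~
~~~++~
~~~~~~
~~~~~~
~~~~~~
k=8  ~~~~~~
~~~~~~
~~~~~~
~~++~~
~~+v+~
~~~++~
~~~~~~
~~~~~~
~~~~~~
k=9  ~~~~~~
~~~~~~
~~~~~~
~~++~~
~~<++~
~~~++~
~~~~~~
~~~~~~
~~~~~~
k=10  ~~~~~~
~~~~~~
~~~~~~
~~++~~
~~~++~
~~v++~
~~~~~~
~~~~~~
~~~~~~
k=11  ~~~~~~
~~~~~~
~~~~~~
~~++~~
~~~++~
~<+++~
~~~~~~
~~~~~~
~~~~~~
k=12  ~~~~~~
~~~~~~
~~~~~~
~~++~~
~^~++~
~++++~
~~~~~~
~~~~~~
~~~~~~
k=13  ~~~~~~
~~~~~~
~~~~~~
~~++~~
~+>++~
~++++~
~~~~~~
~~~~~~
~~~~~~
k=14  ~~~~~~
~~~~~~
~~~~~~
~~++~~
~++++~
~+v++~
~~~~~~
~~~~~~
~~~~~~
k=15  ~~~~~~
~~~~~~
~~~~~~
~~++~~
~++++~
~+~>+~
~~~~~~
~~~~~~
~~~~~~
k=16  ~~~~~~
~~~~~~
~~~~~~
~~++~~
~++^+~
~+~~+~
~~~~~~
~~~~~~
~~~~~~
k=17  ~~~~~~
~~~~~~
~~~~~~
~~++~~
~+<~+~
~+~~+~
~~~~~~
~~~~~~
~~~~~~
k=18  ~~~~~~
~~~~~~
~~~~~~
~~++~~
~+~~+~
~+v~+~
~~~~~~
~~~~~~
~~~~~~
k=19  ~~~~~~
~~~~~~
~~~~~~
~~++~~
~+~~+~
~<+~+~
~~~~~~
~~~~~~
~~~~~~
k=20  ~~~~~~
~~~~~~
~~~~~~
~~++~~
~+~~+~
~~+~+~
~v~~~~
~~~~~~
~~~~~~
k=21  ~~~~~~
~~~~~~
~~~~~~
~~++~~
~+~~+~
~~+~+~
<+~~~~
~~~~~~
~~~~~~
k=22  ~~~~~~
~~~~~~
~~~~~~
~~++~~
~+~~+~
^~+~+~
++~~~~
~~~~~~
~~~~~~
k=23  ~~~~~~
~~~~~~
~~~~~~
~~++~~
~+~~+~
+>+~+~
++~~~~
~~~~~~
~~~~~~
k=24  ~~~~~~
~~~~~~
~~~~~~
~~++~~
~+~~+~
+++~+~
+v~~~~
~~~~~~
~~~~~~
k=25  ~~~~~~
~~~~~~
~~~~~~
~~++~~
~+~~+~
+++~+~
+~>~~~
~~~~~~
~~~~~~
k=26  ~~~~~~
~~~~~~
~~~~~~
~~++~~
~+~~+~
+++~+~
+~+~~~
~~v~~~
~~~~~~
k=27  ~~~~~~
~~~~~~
~~~~~~
~~++~~
~+~~+~
+++~+~
+~+~~~
~<+~~~
~~~~~~
k=28  ~~~~~~
~~~~~~
~~~~~~
~~++~~
~+~~+~
+++~+~
+^+~~~
~++~~~
~~~~~~
k=29  ~~~~~~
~~~~~~
~~~~~~
~~++~~
~+~~+~
+++~+~
++>~~~
~++~~~
~~~~~~
k=30  ~~~~~~
~~~~~~
~~~~~~
~~++~~
~+~~+~
++^~+~
++~~~~
~++~~~
~~~~~~

north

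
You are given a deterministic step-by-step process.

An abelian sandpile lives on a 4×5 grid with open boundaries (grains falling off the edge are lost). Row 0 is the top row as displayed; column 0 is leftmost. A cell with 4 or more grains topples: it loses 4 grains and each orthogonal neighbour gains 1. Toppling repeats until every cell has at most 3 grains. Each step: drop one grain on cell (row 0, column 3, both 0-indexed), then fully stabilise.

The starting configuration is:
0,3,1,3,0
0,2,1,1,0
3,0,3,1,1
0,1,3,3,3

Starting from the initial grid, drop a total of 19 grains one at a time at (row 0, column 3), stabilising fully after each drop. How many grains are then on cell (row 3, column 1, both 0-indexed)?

2

[0] 0,3,1,3,0
0,2,1,1,0
3,0,3,1,1
0,1,3,3,3
[1] 0,3,2,0,1
0,2,1,2,0
3,0,3,1,1
0,1,3,3,3
[2] 0,3,2,1,1
0,2,1,2,0
3,0,3,1,1
0,1,3,3,3
[3] 0,3,2,2,1
0,2,1,2,0
3,0,3,1,1
0,1,3,3,3
[4] 0,3,2,3,1
0,2,1,2,0
3,0,3,1,1
0,1,3,3,3
[5] 0,3,3,0,2
0,2,1,3,0
3,0,3,1,1
0,1,3,3,3
[6] 0,3,3,1,2
0,2,1,3,0
3,0,3,1,1
0,1,3,3,3
[7] 0,3,3,2,2
0,2,1,3,0
3,0,3,1,1
0,1,3,3,3
[8] 0,3,3,3,2
0,2,1,3,0
3,0,3,1,1
0,1,3,3,3
[9] 1,0,1,2,3
0,3,3,0,1
3,0,3,2,1
0,1,3,3,3
[10] 1,0,1,3,3
0,3,3,0,1
3,0,3,2,1
0,1,3,3,3
[11] 1,0,2,1,0
0,3,3,1,2
3,0,3,2,1
0,1,3,3,3
[12] 1,0,2,2,0
0,3,3,1,2
3,0,3,2,1
0,1,3,3,3
[13] 1,0,2,3,0
0,3,3,1,2
3,0,3,2,1
0,1,3,3,3
[14] 1,0,3,0,1
0,3,3,2,2
3,0,3,2,1
0,1,3,3,3
[15] 1,0,3,1,1
0,3,3,2,2
3,0,3,2,1
0,1,3,3,3
[16] 1,0,3,2,1
0,3,3,2,2
3,0,3,2,1
0,1,3,3,3
[17] 1,0,3,3,1
0,3,3,2,2
3,0,3,2,1
0,1,3,3,3
[18] 1,2,1,2,2
1,0,3,1,3
3,2,2,1,3
0,2,1,2,0
[19] 1,2,1,3,2
1,0,3,1,3
3,2,2,1,3
0,2,1,2,0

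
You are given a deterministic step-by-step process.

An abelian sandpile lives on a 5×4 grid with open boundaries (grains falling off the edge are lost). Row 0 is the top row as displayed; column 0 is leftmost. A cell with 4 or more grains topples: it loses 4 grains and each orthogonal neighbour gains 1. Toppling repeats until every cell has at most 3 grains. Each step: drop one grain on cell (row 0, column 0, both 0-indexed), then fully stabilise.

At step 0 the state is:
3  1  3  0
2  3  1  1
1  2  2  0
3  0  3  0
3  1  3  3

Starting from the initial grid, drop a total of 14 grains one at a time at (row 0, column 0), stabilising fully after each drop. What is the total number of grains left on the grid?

[0] 3  1  3  0
2  3  1  1
1  2  2  0
3  0  3  0
3  1  3  3
[1] 0  2  3  0
3  3  1  1
1  2  2  0
3  0  3  0
3  1  3  3
[2] 1  2  3  0
3  3  1  1
1  2  2  0
3  0  3  0
3  1  3  3
[3] 2  2  3  0
3  3  1  1
1  2  2  0
3  0  3  0
3  1  3  3
[4] 3  2  3  0
3  3  1  1
1  2  2  0
3  0  3  0
3  1  3  3
[5] 2  1  0  1
1  1  3  1
2  3  2  0
3  0  3  0
3  1  3  3
[6] 3  1  0  1
1  1  3  1
2  3  2  0
3  0  3  0
3  1  3  3
[7] 0  2  0  1
2  1  3  1
2  3  2  0
3  0  3  0
3  1  3  3
[8] 1  2  0  1
2  1  3  1
2  3  2  0
3  0  3  0
3  1  3  3
[9] 2  2  0  1
2  1  3  1
2  3  2  0
3  0  3  0
3  1  3  3
[10] 3  2  0  1
2  1  3  1
2  3  2  0
3  0  3  0
3  1  3  3
[11] 0  3  0  1
3  1  3  1
2  3  2  0
3  0  3  0
3  1  3  3
[12] 1  3  0  1
3  1  3  1
2  3  2  0
3  0  3  0
3  1  3  3
[13] 2  3  0  1
3  1  3  1
2  3  2  0
3  0  3  0
3  1  3  3
[14] 3  3  0  1
3  1  3  1
2  3  2  0
3  0  3  0
3  1  3  3

38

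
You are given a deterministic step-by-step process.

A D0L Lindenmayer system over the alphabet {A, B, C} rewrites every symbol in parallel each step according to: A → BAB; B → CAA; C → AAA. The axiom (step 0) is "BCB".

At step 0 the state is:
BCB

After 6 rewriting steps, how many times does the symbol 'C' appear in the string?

270

gen 0: BCB
gen 1: CAAAAACAA
gen 2: AAABABBABBABBABBABAAABABBAB
gen 3: BABBABBABCAABABCAACAABABCAACAABABCAACAABABCAACAABABCAABABBABBABCAABABCAACAABABCAA
gen 4: CAABABCAACAABABCAACAABABCAAAAABABBABCAABABCAAAAABABBABAAAB…BCAAAAABABBABCAABABCAAAAABABBABAAABABBABCAABABCAAAAABABBAB  (len 243)
gen 5: AAABABBABCAABABCAAAAABABBABAAABABBABCAABABCAAAAABABBABAAAB…BCAAAAABABBABCAABABCAAAAABABBABBABBABBABCAABABCAACAABABCAA  (len 729)
gen 6: BABBABBABCAABABCAACAABABCAAAAABABBABCAABABCAAAAABABBABBABB…BCAAAAABABBABCAABABCAAAAABABBABAAABABBABCAABABCAAAAABABBAB  (len 2187)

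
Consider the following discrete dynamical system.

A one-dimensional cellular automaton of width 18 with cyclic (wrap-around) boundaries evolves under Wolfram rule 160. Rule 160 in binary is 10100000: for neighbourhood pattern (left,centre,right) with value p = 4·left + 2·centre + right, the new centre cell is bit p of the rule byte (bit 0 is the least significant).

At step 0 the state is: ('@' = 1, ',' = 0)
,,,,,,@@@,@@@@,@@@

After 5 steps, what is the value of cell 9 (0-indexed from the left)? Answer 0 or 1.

0

step 0: ,,,,,,@@@,@@@@,@@@
step 1: ,,,,,,,@,@,@@,@,@,
step 2: ,,,,,,,,@,@,,@,@,,
step 3: ,,,,,,,,,@,,,,@,,,
step 4: ,,,,,,,,,,,,,,,,,,
step 5: ,,,,,,,,,,,,,,,,,,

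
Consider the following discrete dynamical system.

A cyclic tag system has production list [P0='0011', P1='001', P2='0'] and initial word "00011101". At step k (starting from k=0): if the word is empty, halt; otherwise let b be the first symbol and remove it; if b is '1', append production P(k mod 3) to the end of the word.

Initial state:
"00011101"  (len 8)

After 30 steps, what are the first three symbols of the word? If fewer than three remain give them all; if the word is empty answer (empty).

step 0: "00011101"  (len 8)
step 1: "0011101"  (len 7)
step 2: "011101"  (len 6)
step 3: "11101"  (len 5)
step 4: "11010011"  (len 8)
step 5: "1010011001"  (len 10)
step 6: "0100110010"  (len 10)
step 7: "100110010"  (len 9)
step 8: "00110010001"  (len 11)
step 9: "0110010001"  (len 10)
step 10: "110010001"  (len 9)
step 11: "10010001001"  (len 11)
step 12: "00100010010"  (len 11)
step 13: "0100010010"  (len 10)
step 14: "100010010"  (len 9)
step 15: "000100100"  (len 9)
step 16: "00100100"  (len 8)
step 17: "0100100"  (len 7)
step 18: "100100"  (len 6)
step 19: "001000011"  (len 9)
step 20: "01000011"  (len 8)
step 21: "1000011"  (len 7)
step 22: "0000110011"  (len 10)
step 23: "000110011"  (len 9)
step 24: "00110011"  (len 8)
step 25: "0110011"  (len 7)
step 26: "110011"  (len 6)
step 27: "100110"  (len 6)
step 28: "001100011"  (len 9)
step 29: "01100011"  (len 8)
step 30: "1100011"  (len 7)

110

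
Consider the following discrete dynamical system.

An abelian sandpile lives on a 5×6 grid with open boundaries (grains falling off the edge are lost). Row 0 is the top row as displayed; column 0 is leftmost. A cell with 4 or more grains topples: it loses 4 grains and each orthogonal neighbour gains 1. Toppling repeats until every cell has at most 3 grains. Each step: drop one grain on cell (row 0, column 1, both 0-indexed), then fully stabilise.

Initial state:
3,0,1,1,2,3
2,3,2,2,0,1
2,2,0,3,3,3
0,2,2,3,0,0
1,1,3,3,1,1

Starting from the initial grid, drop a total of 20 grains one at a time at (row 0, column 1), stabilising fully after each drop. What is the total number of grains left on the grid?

55

0) 3,0,1,1,2,3
2,3,2,2,0,1
2,2,0,3,3,3
0,2,2,3,0,0
1,1,3,3,1,1
1) 3,1,1,1,2,3
2,3,2,2,0,1
2,2,0,3,3,3
0,2,2,3,0,0
1,1,3,3,1,1
2) 3,2,1,1,2,3
2,3,2,2,0,1
2,2,0,3,3,3
0,2,2,3,0,0
1,1,3,3,1,1
3) 3,3,1,1,2,3
2,3,2,2,0,1
2,2,0,3,3,3
0,2,2,3,0,0
1,1,3,3,1,1
4) 1,2,2,1,2,3
0,1,3,2,0,1
3,3,0,3,3,3
0,2,2,3,0,0
1,1,3,3,1,1
5) 1,3,2,1,2,3
0,1,3,2,0,1
3,3,0,3,3,3
0,2,2,3,0,0
1,1,3,3,1,1
6) 2,0,3,1,2,3
0,2,3,2,0,1
3,3,0,3,3,3
0,2,2,3,0,0
1,1,3,3,1,1
7) 2,1,3,1,2,3
0,2,3,2,0,1
3,3,0,3,3,3
0,2,2,3,0,0
1,1,3,3,1,1
8) 2,2,3,1,2,3
0,2,3,2,0,1
3,3,0,3,3,3
0,2,2,3,0,0
1,1,3,3,1,1
9) 2,3,3,1,2,3
0,2,3,2,0,1
3,3,0,3,3,3
0,2,2,3,0,0
1,1,3,3,1,1
10) 3,2,1,2,2,3
2,1,1,3,0,1
0,1,2,3,3,3
1,3,2,3,0,0
1,1,3,3,1,1
11) 3,3,1,2,2,3
2,1,1,3,0,1
0,1,2,3,3,3
1,3,2,3,0,0
1,1,3,3,1,1
12) 0,1,2,2,2,3
3,2,1,3,0,1
0,1,2,3,3,3
1,3,2,3,0,0
1,1,3,3,1,1
13) 0,2,2,2,2,3
3,2,1,3,0,1
0,1,2,3,3,3
1,3,2,3,0,0
1,1,3,3,1,1
14) 0,3,2,2,2,3
3,2,1,3,0,1
0,1,2,3,3,3
1,3,2,3,0,0
1,1,3,3,1,1
15) 1,0,3,2,2,3
3,3,1,3,0,1
0,1,2,3,3,3
1,3,2,3,0,0
1,1,3,3,1,1
16) 1,1,3,2,2,3
3,3,1,3,0,1
0,1,2,3,3,3
1,3,2,3,0,0
1,1,3,3,1,1
17) 1,2,3,2,2,3
3,3,1,3,0,1
0,1,2,3,3,3
1,3,2,3,0,0
1,1,3,3,1,1
18) 1,3,3,2,2,3
3,3,1,3,0,1
0,1,2,3,3,3
1,3,2,3,0,0
1,1,3,3,1,1
19) 3,2,0,3,2,3
0,1,3,3,0,1
1,2,2,3,3,3
1,3,2,3,0,0
1,1,3,3,1,1
20) 3,3,0,3,2,3
0,1,3,3,0,1
1,2,2,3,3,3
1,3,2,3,0,0
1,1,3,3,1,1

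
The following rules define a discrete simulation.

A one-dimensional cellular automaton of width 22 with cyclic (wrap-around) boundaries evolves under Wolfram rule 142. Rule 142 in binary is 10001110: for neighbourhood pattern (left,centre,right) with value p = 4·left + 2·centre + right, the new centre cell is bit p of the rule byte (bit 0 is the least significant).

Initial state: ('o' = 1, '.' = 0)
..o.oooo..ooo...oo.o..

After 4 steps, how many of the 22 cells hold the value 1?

11

step 0: ..o.oooo..ooo...oo.o..
step 1: .oo.ooo..ooo...oo..o..
step 2: oo..oo..ooo...oo..oo..
step 3: o..oo..ooo...oo..oo..o
step 4: ..oo..ooo...oo..oo..oo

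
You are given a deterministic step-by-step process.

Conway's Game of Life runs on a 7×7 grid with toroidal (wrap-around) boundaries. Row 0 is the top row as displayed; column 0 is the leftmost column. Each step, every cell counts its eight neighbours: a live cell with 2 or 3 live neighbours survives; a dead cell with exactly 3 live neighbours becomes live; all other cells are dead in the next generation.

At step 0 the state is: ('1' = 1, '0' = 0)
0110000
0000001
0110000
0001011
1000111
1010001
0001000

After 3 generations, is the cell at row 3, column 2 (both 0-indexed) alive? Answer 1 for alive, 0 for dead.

0

t=0: 0110000
0000001
0110000
0001011
1000111
1010001
0001000
t=1: 0010000
1000000
1010011
0111000
0101100
1101100
1001000
t=2: 0100000
1000000
1011001
0000011
0000000
1100000
1001100
t=3: 1100000
1010001
1100010
1000011
1000001
1100000
1010000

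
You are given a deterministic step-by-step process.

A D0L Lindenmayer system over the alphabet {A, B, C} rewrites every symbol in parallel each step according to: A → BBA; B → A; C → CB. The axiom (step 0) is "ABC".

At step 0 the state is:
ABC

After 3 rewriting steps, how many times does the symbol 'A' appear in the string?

gen 0: ABC
gen 1: BBAACB
gen 2: AABBABBACBA
gen 3: BBABBAAABBAAABBACBABBA

10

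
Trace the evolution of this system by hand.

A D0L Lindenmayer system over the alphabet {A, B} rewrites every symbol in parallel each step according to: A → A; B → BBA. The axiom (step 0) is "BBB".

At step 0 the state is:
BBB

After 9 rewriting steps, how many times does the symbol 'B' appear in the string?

1536

0) BBB
1) BBABBABBA
2) BBABBAABBABBAABBABBAA
3) BBABBAABBABBAAABBABBAABBABBAAABBABBAABBABBAAA
4) BBABBAABBABBAAABBABBAABBABBAAAABBABBAABBABBAAABBABBAABBABBAAAABBABBAABBABBAAABBABBAABBABBAAAA
5) BBABBAABBABBAAABBABBAABBABBAAAABBABBAABBABBAAABBABBAABBABB…AABBABBAAABBABBAABBABBAAAABBABBAABBABBAAABBABBAABBABBAAAAA  (len 189)
6) BBABBAABBABBAAABBABBAABBABBAAAABBABBAABBABBAAABBABBAABBABB…ABBABBAAABBABBAABBABBAAAABBABBAABBABBAAABBABBAABBABBAAAAAA  (len 381)
7) BBABBAABBABBAAABBABBAABBABBAAAABBABBAABBABBAAABBABBAABBABB…BBABBAAABBABBAABBABBAAAABBABBAABBABBAAABBABBAABBABBAAAAAAA  (len 765)
8) BBABBAABBABBAAABBABBAABBABBAAAABBABBAABBABBAAABBABBAABBABB…BABBAAABBABBAABBABBAAAABBABBAABBABBAAABBABBAABBABBAAAAAAAA  (len 1533)
9) BBABBAABBABBAAABBABBAABBABBAAAABBABBAABBABBAAABBABBAABBABB…ABBAAABBABBAABBABBAAAABBABBAABBABBAAABBABBAABBABBAAAAAAAAA  (len 3069)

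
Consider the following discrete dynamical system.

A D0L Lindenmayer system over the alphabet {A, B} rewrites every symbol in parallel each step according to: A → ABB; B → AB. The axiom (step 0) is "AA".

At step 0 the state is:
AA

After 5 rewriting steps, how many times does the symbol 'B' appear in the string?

116

k=0  AA
k=1  ABBABB
k=2  ABBABABABBABAB
k=3  ABBABABABBABABBABABBABABABBABABBAB
k=4  ABBABABABBABABBABABBABABABBABABBABABABBABABBABABABBABABBABABBABABABBABABBABABABBAB
k=5  ABBABABABBABABBABABBABABABBABABBABABABBABABBABABABBABABBAB…ABBABABABBABABBABABBABABABBABABBABABABBABABBABABBABABABBAB  (len 198)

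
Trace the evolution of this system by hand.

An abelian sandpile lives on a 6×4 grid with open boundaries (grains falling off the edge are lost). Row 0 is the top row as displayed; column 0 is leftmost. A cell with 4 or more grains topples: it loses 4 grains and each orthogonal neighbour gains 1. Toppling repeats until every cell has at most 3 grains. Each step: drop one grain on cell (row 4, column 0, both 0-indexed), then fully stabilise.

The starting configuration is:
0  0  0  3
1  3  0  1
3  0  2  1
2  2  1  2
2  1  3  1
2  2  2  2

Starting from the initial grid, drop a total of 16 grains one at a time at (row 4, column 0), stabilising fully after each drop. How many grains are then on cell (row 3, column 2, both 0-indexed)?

3

t=0: 0  0  0  3
1  3  0  1
3  0  2  1
2  2  1  2
2  1  3  1
2  2  2  2
t=1: 0  0  0  3
1  3  0  1
3  0  2  1
2  2  1  2
3  1  3  1
2  2  2  2
t=2: 0  0  0  3
1  3  0  1
3  0  2  1
3  2  1  2
0  2  3  1
3  2  2  2
t=3: 0  0  0  3
1  3  0  1
3  0  2  1
3  2  1  2
1  2  3  1
3  2  2  2
t=4: 0  0  0  3
1  3  0  1
3  0  2  1
3  2  1  2
2  2  3  1
3  2  2  2
t=5: 0  0  0  3
1  3  0  1
3  0  2  1
3  2  1  2
3  2  3  1
3  2  2  2
t=6: 0  0  0  3
2  3  0  1
0  1  2  1
1  3  1  2
2  3  3  1
0  3  2  2
t=7: 0  0  0  3
2  3  0  1
0  1  2  1
1  3  1  2
3  3  3  1
0  3  2  2
t=8: 0  0  0  3
2  3  0  1
0  2  2  1
3  0  3  2
1  3  1  2
2  1  0  3
t=9: 0  0  0  3
2  3  0  1
0  2  2  1
3  0  3  2
2  3  1  2
2  1  0  3
t=10: 0  0  0  3
2  3  0  1
0  2  2  1
3  0  3  2
3  3  1  2
2  1  0  3
t=11: 0  0  0  3
2  3  0  1
1  2  2  1
0  2  3  2
2  0  2  2
3  2  0  3
t=12: 0  0  0  3
2  3  0  1
1  2  2  1
0  2  3  2
3  0  2  2
3  2  0  3
t=13: 0  0  0  3
2  3  0  1
1  2  2  1
1  2  3  2
1  1  2  2
0  3  0  3
t=14: 0  0  0  3
2  3  0  1
1  2  2  1
1  2  3  2
2  1  2  2
0  3  0  3
t=15: 0  0  0  3
2  3  0  1
1  2  2  1
1  2  3  2
3  1  2  2
0  3  0  3
t=16: 0  0  0  3
2  3  0  1
1  2  2  1
2  2  3  2
0  2  2  2
1  3  0  3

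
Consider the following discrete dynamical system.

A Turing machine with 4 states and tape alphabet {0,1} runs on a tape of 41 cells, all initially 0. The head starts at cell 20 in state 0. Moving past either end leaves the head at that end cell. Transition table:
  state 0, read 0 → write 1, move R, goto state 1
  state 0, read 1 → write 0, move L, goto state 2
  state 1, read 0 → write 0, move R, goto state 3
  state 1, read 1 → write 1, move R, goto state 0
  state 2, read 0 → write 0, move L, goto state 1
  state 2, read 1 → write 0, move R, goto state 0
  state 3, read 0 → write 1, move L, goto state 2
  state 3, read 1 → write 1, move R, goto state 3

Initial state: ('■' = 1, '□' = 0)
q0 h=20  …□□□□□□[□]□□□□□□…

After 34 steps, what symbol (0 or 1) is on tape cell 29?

[0] q0 h=20  …□□□□□□[□]□□□□□□…
[1] q1 h=21  …□□□□□■[□]□□□□□□…
[2] q3 h=22  …□□□□■□[□]□□□□□□…
[3] q2 h=21  …□□□□□■[□]■□□□□□…
[4] q1 h=20  …□□□□□□[■]□■□□□□…
[5] q0 h=21  …□□□□□■[□]■□□□□□…
[6] q1 h=22  …□□□□■■[■]□□□□□□…
[7] q0 h=23  …□□□■■■[□]□□□□□□…
[8] q1 h=24  …□□■■■■[□]□□□□□□…
[9] q3 h=25  …□■■■■□[□]□□□□□□…
[10] q2 h=24  …□□■■■■[□]■□□□□□…
[11] q1 h=23  …□□□■■■[■]□■□□□□…
[12] q0 h=24  …□□■■■■[□]■□□□□□…
[13] q1 h=25  …□■■■■■[■]□□□□□□…
[14] q0 h=26  …■■■■■■[□]□□□□□□…
[15] q1 h=27  …■■■■■■[□]□□□□□□…
[16] q3 h=28  …■■■■■□[□]□□□□□□…
[17] q2 h=27  …■■■■■■[□]■□□□□□…
[18] q1 h=26  …■■■■■■[■]□■□□□□…
[19] q0 h=27  …■■■■■■[□]■□□□□□…
[20] q1 h=28  …■■■■■■[■]□□□□□□…
[21] q0 h=29  …■■■■■■[□]□□□□□□…
[22] q1 h=30  …■■■■■■[□]□□□□□□…
[23] q3 h=31  …■■■■■□[□]□□□□□□…
[24] q2 h=30  …■■■■■■[□]■□□□□□…
[25] q1 h=29  …■■■■■■[■]□■□□□□…
[26] q0 h=30  …■■■■■■[□]■□□□□□…
[27] q1 h=31  …■■■■■■[■]□□□□□□…
[28] q0 h=32  …■■■■■■[□]□□□□□□…
[29] q1 h=33  …■■■■■■[□]□□□□□□…
[30] q3 h=34  …■■■■■□[□]□□□□□□|
[31] q2 h=33  …■■■■■■[□]■□□□□□…
[32] q1 h=32  …■■■■■■[■]□■□□□□…
[33] q0 h=33  …■■■■■■[□]■□□□□□…
[34] q1 h=34  …■■■■■■[■]□□□□□□|

1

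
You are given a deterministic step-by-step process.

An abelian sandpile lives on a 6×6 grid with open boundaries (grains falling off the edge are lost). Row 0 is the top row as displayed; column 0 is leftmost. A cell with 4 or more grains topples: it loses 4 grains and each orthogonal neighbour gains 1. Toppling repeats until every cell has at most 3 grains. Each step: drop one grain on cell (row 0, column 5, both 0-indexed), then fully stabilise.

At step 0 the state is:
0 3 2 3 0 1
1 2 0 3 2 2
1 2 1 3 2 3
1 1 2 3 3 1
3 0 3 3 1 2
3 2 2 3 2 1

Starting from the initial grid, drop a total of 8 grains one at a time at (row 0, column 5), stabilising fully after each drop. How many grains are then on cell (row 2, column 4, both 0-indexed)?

3

t=0: 0 3 2 3 0 1
1 2 0 3 2 2
1 2 1 3 2 3
1 1 2 3 3 1
3 0 3 3 1 2
3 2 2 3 2 1
t=1: 0 3 2 3 0 2
1 2 0 3 2 2
1 2 1 3 2 3
1 1 2 3 3 1
3 0 3 3 1 2
3 2 2 3 2 1
t=2: 0 3 2 3 0 3
1 2 0 3 2 2
1 2 1 3 2 3
1 1 2 3 3 1
3 0 3 3 1 2
3 2 2 3 2 1
t=3: 0 3 2 3 1 0
1 2 0 3 2 3
1 2 1 3 2 3
1 1 2 3 3 1
3 0 3 3 1 2
3 2 2 3 2 1
t=4: 0 3 2 3 1 1
1 2 0 3 2 3
1 2 1 3 2 3
1 1 2 3 3 1
3 0 3 3 1 2
3 2 2 3 2 1
t=5: 0 3 2 3 1 2
1 2 0 3 2 3
1 2 1 3 2 3
1 1 2 3 3 1
3 0 3 3 1 2
3 2 2 3 2 1
t=6: 0 3 2 3 1 3
1 2 0 3 2 3
1 2 1 3 2 3
1 1 2 3 3 1
3 0 3 3 1 2
3 2 2 3 2 1
t=7: 0 3 2 3 2 1
1 2 0 3 3 1
1 2 1 3 3 0
1 1 2 3 3 2
3 0 3 3 1 2
3 2 2 3 2 1
t=8: 0 3 2 3 2 2
1 2 0 3 3 1
1 2 1 3 3 0
1 1 2 3 3 2
3 0 3 3 1 2
3 2 2 3 2 1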